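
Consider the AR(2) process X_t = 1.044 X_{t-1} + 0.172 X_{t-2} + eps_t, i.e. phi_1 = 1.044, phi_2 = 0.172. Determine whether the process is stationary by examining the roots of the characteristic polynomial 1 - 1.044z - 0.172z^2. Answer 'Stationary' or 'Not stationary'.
\text{Not stationary}

The AR(p) characteristic polynomial is P(z) = 1 - 1.044z - 0.172z^2.
Stationarity requires all roots to lie outside the unit circle, i.e. |z| > 1 for every root.
Set 1 + (-1.044) z + (-0.172) z^2 = 0, i.e. a z^2 + b z + c = 0 with a = -0.172, b = -1.044, c = 1.
Discriminant D = b^2 - 4ac = (-1.044)^2 - 4*(-0.172)*1 = 1.089936 - (-0.688) = 1.777936.
D >= 0, so the roots are real: z = (-b +/- sqrt(D)) / (2a) = (1.044 +/- 1.333393) / (-0.344).
  z_1 = (1.044 + 1.333393) / (-0.344) = -6.911,   |z_1| = 6.911.
  z_2 = (1.044 - 1.333393) / (-0.344) = 0.8413,   |z_2| = 0.8413.
Moduli of all roots: 6.9110, 0.8413.
All moduli strictly greater than 1? No.
Verdict: Not stationary.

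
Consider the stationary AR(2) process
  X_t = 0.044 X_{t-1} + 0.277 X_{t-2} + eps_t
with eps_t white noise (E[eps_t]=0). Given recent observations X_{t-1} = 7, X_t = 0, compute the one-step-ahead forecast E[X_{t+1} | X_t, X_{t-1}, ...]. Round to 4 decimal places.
E[X_{t+1} \mid \mathcal F_t] = 1.9390

For an AR(p) model X_t = c + sum_i phi_i X_{t-i} + eps_t, the
one-step-ahead conditional mean is
  E[X_{t+1} | X_t, ...] = c + sum_i phi_i X_{t+1-i}.
Substitute known values:
  E[X_{t+1} | ...] = (0.044) * (0) + (0.277) * (7)
                   = 1.9390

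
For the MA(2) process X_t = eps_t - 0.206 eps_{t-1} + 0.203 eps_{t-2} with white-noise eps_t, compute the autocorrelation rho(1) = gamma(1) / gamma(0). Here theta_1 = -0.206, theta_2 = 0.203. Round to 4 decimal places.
\rho(1) = -0.2287

For an MA(q) process with theta_0 = 1, the autocovariance is
  gamma(k) = sigma^2 * sum_{i=0..q-k} theta_i * theta_{i+k},
and rho(k) = gamma(k) / gamma(0). Sigma^2 cancels.
  numerator   = (1)*(-0.206) + (-0.206)*(0.203) = -0.247818.
  denominator = (1)^2 + (-0.206)^2 + (0.203)^2 = 1.083645.
  rho(1) = -0.247818 / 1.083645 = -0.2287.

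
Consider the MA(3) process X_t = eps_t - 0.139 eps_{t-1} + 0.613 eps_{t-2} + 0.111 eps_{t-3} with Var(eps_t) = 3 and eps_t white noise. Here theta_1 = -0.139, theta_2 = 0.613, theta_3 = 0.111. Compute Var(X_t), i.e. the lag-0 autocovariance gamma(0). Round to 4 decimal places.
\gamma(0) = 4.2222

For an MA(q) process X_t = eps_t + sum_i theta_i eps_{t-i} with
Var(eps_t) = sigma^2, the variance is
  gamma(0) = sigma^2 * (1 + sum_i theta_i^2).
  sum_i theta_i^2 = (-0.139)^2 + (0.613)^2 + (0.111)^2 = 0.019321 + 0.375769 + 0.012321 = 0.407411.
  gamma(0) = 3 * (1 + 0.407411) = 3 * 1.407411 = 4.222233, which rounds to 4.2222.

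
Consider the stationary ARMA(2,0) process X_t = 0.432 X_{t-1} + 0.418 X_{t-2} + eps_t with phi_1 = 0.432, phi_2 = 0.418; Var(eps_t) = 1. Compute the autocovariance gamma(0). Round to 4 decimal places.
\gamma(0) = 2.6985

Multiply the model equation by X_{t-k} and take expectations. With theta_0 = psi_0 = 1 and psi_j the MA(infinity) weights, this gives
  gamma(k) - sum_i phi_i gamma(k-i) = c_k,
  c_k = sigma^2 * sum_{j=k..q} theta_j psi_{j-k}   (c_k = 0 for k > q),
using gamma(-m) = gamma(m).
Pure AR (q = 0): c_0 = sigma^2 = 1, c_k = 0 for k >= 1.
Equations for k = 0, 1, 2 (AR order 2, c_2 = 0):
  (E0) gamma(0) = phi_1 gamma(1) + phi_2 gamma(2) + c_0
  (E1) gamma(1) = phi_1 gamma(0) + phi_2 gamma(1) + c_1
  (E2) gamma(2) = phi_1 gamma(1) + phi_2 gamma(0)
From (E1): gamma(1) = A gamma(0) + B with
  A = phi_1 / (1 - phi_2) = 0.432 / 0.582 = 0.742268,   B = c_1 / (1 - phi_2) = 0 / 0.582 = 0.
Insert (E2) into (E0): gamma(0) (1 - phi_2^2) = phi_1 (1 + phi_2) gamma(1) + c_0.
  phi_1 (1 + phi_2) = (0.432)(1.418) = 0.612576,   1 - phi_2^2 = 0.825276.
Replace gamma(1) by A gamma(0) + B and collect gamma(0):
  gamma(0) [0.825276 - (0.612576)(0.742268)] = c_0 = 1
  gamma(0) * 0.37058 = 1
  gamma(0) = 1 / 0.37058 = 2.69847.
Therefore gamma(0) = 2.6985 (to 4 decimal places).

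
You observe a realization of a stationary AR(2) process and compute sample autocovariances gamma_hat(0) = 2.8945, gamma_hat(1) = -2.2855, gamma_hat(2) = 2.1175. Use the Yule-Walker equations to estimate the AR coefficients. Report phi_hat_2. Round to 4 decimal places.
\hat\phi_{2} = 0.2871

The Yule-Walker equations for an AR(p) process read, in matrix form,
  Gamma_p phi = r_p,   with   (Gamma_p)_{ij} = gamma(|i - j|),
                       (r_p)_i = gamma(i),   i,j = 1..p.
Substitute the sample gammas (Toeplitz matrix and right-hand side of size 2):
  Gamma_p = [[2.8945, -2.2855], [-2.2855, 2.8945]]
  r_p     = [-2.2855, 2.1175]
Written out:
  2.8945 phi_1 - 2.2855 phi_2 = -2.2855
  -2.2855 phi_1 + 2.8945 phi_2 = 2.1175
Solve by Cramer's rule:
  det = gamma(0)^2 - gamma(1)^2 = (2.8945)^2 - (-2.2855)^2 = 8.37813025 - 5.22351025 = 3.15462
  phi_hat_1 = [gamma(1) gamma(0) - gamma(1) gamma(2)] / det = [(-2.2855)(2.8945) - (-2.2855)(2.1175)] / 3.15462 = -1.7758335 / 3.15462 = -0.5629
  phi_hat_2 = [gamma(0) gamma(2) - gamma(1)^2] / det = [(2.8945)(2.1175) - (-2.2855)^2] / 3.15462 = 0.9055935 / 3.15462 = 0.2871
So phi_hat = [-0.5629, 0.2871].
Therefore phi_hat_2 = 0.2871.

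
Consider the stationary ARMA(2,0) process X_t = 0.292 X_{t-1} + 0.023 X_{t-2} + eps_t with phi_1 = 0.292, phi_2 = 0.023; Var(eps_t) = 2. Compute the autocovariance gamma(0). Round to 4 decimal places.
\gamma(0) = 2.1973

Multiply the model equation by X_{t-k} and take expectations. With theta_0 = psi_0 = 1 and psi_j the MA(infinity) weights, this gives
  gamma(k) - sum_i phi_i gamma(k-i) = c_k,
  c_k = sigma^2 * sum_{j=k..q} theta_j psi_{j-k}   (c_k = 0 for k > q),
using gamma(-m) = gamma(m).
Pure AR (q = 0): c_0 = sigma^2 = 2, c_k = 0 for k >= 1.
Equations for k = 0, 1, 2 (AR order 2, c_2 = 0):
  (E0) gamma(0) = phi_1 gamma(1) + phi_2 gamma(2) + c_0
  (E1) gamma(1) = phi_1 gamma(0) + phi_2 gamma(1) + c_1
  (E2) gamma(2) = phi_1 gamma(1) + phi_2 gamma(0)
From (E1): gamma(1) = A gamma(0) + B with
  A = phi_1 / (1 - phi_2) = 0.292 / 0.977 = 0.298874,   B = c_1 / (1 - phi_2) = 0 / 0.977 = 0.
Insert (E2) into (E0): gamma(0) (1 - phi_2^2) = phi_1 (1 + phi_2) gamma(1) + c_0.
  phi_1 (1 + phi_2) = (0.292)(1.023) = 0.298716,   1 - phi_2^2 = 0.999471.
Replace gamma(1) by A gamma(0) + B and collect gamma(0):
  gamma(0) [0.999471 - (0.298716)(0.298874)] = c_0 = 2
  gamma(0) * 0.910193 = 2
  gamma(0) = 2 / 0.910193 = 2.197337.
Therefore gamma(0) = 2.1973 (to 4 decimal places).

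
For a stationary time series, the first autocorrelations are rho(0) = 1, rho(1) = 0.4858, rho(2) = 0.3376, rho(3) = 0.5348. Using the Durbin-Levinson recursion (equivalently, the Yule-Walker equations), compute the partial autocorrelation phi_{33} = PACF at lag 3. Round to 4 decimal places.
\phi_{33} = 0.4371

The PACF at lag k is phi_{kk}, the last component of the solution
to the Yule-Walker system G_k phi = r_k where
  (G_k)_{ij} = rho(|i - j|), (r_k)_i = rho(i), i,j = 1..k.
Equivalently, Durbin-Levinson gives phi_{kk} iteratively:
  phi_{11} = rho(1)
  phi_{kk} = [rho(k) - sum_{j=1..k-1} phi_{k-1,j} rho(k-j)]
            / [1 - sum_{j=1..k-1} phi_{k-1,j} rho(j)],
  phi_{k,j} = phi_{k-1,j} - phi_{kk} phi_{k-1,k-j},  j = 1..k-1.
Step k = 1:
  phi_11 = rho(1) = 0.4858.
Step k = 2:
  phi_22 = [rho(2) - phi_11 rho(1)] / [1 - phi_11 rho(1)] = [0.3376 - (0.4858)(0.4858)] / [1 - (0.4858)(0.4858)]
         = 0.10159836 / 0.76399836 = 0.132982.
  Update: phi_21 = phi_11 - phi_22 phi_11 = 0.4858 - (0.132982)(0.4858) = 0.421197.
Step k = 3:
  phi_33 = [rho(3) - phi_21 rho(2) - phi_22 rho(1)] / [1 - phi_21 rho(1) - phi_22 rho(2)]
    numerator   = 0.5348 - (0.421197)(0.3376) - (0.132982)(0.4858) = 0.32800098
    denominator = 1 - (0.421197)(0.4858) - (0.132982)(0.3376) = 0.75048756
  phi_33 = 0.32800098 / 0.75048756 = 0.4371.
Therefore phi_{33} = 0.4371.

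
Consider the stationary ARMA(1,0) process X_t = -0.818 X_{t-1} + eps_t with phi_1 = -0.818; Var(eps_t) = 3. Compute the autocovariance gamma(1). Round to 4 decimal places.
\gamma(1) = -7.4167

Multiply the model equation by X_{t-k} and take expectations. With theta_0 = psi_0 = 1 and psi_j the MA(infinity) weights, this gives
  gamma(k) - sum_i phi_i gamma(k-i) = c_k,
  c_k = sigma^2 * sum_{j=k..q} theta_j psi_{j-k}   (c_k = 0 for k > q),
using gamma(-m) = gamma(m).
Pure AR (q = 0): c_0 = sigma^2 = 3, c_k = 0 for k >= 1.
Equations for k = 0 and k = 1 (AR order 1):
  gamma(0) = phi_1 gamma(1) + c_0
  gamma(1) = phi_1 gamma(0) + c_1
Substituting the second into the first: gamma(0) (1 - phi_1^2) = c_0 + phi_1 c_1, so
  gamma(0) = c_0 / (1 - phi_1^2) = 3 / (1 - (-0.818)^2) = 3 / 0.330876 = 9.066841.
  gamma(1) = phi_1 gamma(0) = (-0.818)(9.066841) = -7.416676.
Therefore gamma(1) = -7.4167 (to 4 decimal places).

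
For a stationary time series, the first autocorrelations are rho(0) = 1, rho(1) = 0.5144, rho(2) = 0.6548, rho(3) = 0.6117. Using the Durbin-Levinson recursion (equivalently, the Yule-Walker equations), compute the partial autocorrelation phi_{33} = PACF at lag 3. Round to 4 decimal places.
\phi_{33} = 0.3419

The PACF at lag k is phi_{kk}, the last component of the solution
to the Yule-Walker system G_k phi = r_k where
  (G_k)_{ij} = rho(|i - j|), (r_k)_i = rho(i), i,j = 1..k.
Equivalently, Durbin-Levinson gives phi_{kk} iteratively:
  phi_{11} = rho(1)
  phi_{kk} = [rho(k) - sum_{j=1..k-1} phi_{k-1,j} rho(k-j)]
            / [1 - sum_{j=1..k-1} phi_{k-1,j} rho(j)],
  phi_{k,j} = phi_{k-1,j} - phi_{kk} phi_{k-1,k-j},  j = 1..k-1.
Step k = 1:
  phi_11 = rho(1) = 0.5144.
Step k = 2:
  phi_22 = [rho(2) - phi_11 rho(1)] / [1 - phi_11 rho(1)] = [0.6548 - (0.5144)(0.5144)] / [1 - (0.5144)(0.5144)]
         = 0.39019264 / 0.73539264 = 0.530591.
  Update: phi_21 = phi_11 - phi_22 phi_11 = 0.5144 - (0.530591)(0.5144) = 0.241464.
Step k = 3:
  phi_33 = [rho(3) - phi_21 rho(2) - phi_22 rho(1)] / [1 - phi_21 rho(1) - phi_22 rho(2)]
    numerator   = 0.6117 - (0.241464)(0.6548) - (0.530591)(0.5144) = 0.18065339
    denominator = 1 - (0.241464)(0.5144) - (0.530591)(0.6548) = 0.52835998
  phi_33 = 0.18065339 / 0.52835998 = 0.3419.
Therefore phi_{33} = 0.3419.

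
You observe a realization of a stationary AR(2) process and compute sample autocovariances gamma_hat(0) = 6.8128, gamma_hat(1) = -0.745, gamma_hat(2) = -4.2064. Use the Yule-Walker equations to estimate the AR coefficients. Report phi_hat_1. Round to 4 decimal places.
\hat\phi_{1} = -0.1790

The Yule-Walker equations for an AR(p) process read, in matrix form,
  Gamma_p phi = r_p,   with   (Gamma_p)_{ij} = gamma(|i - j|),
                       (r_p)_i = gamma(i),   i,j = 1..p.
Substitute the sample gammas (Toeplitz matrix and right-hand side of size 2):
  Gamma_p = [[6.8128, -0.745], [-0.745, 6.8128]]
  r_p     = [-0.745, -4.2064]
Written out:
  6.8128 phi_1 - 0.745 phi_2 = -0.745
  -0.745 phi_1 + 6.8128 phi_2 = -4.2064
Solve by Cramer's rule:
  det = gamma(0)^2 - gamma(1)^2 = (6.8128)^2 - (-0.745)^2 = 46.41424384 - 0.555025 = 45.85921884
  phi_hat_1 = [gamma(1) gamma(0) - gamma(1) gamma(2)] / det = [(-0.745)(6.8128) - (-0.745)(-4.2064)] / 45.85921884 = -8.209304 / 45.85921884 = -0.179
  phi_hat_2 = [gamma(0) gamma(2) - gamma(1)^2] / det = [(6.8128)(-4.2064) - (-0.745)^2] / 45.85921884 = -29.21238692 / 45.85921884 = -0.637
So phi_hat = [-0.1790, -0.6370].
Therefore phi_hat_1 = -0.1790.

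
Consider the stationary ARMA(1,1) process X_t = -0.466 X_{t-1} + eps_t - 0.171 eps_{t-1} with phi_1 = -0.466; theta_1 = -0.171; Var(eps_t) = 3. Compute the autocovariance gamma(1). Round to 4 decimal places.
\gamma(1) = -2.6356

Multiply the model equation by X_{t-k} and take expectations. With theta_0 = psi_0 = 1 and psi_j the MA(infinity) weights, this gives
  gamma(k) - sum_i phi_i gamma(k-i) = c_k,
  c_k = sigma^2 * sum_{j=k..q} theta_j psi_{j-k}   (c_k = 0 for k > q),
using gamma(-m) = gamma(m).
psi-weights needed (psi_j = theta_j + sum_i phi_i psi_{j-i}):
  psi_1 = theta_1 + phi_1 = -0.171 + (-0.466) = -0.637
Right-hand sides:
  c_0 = sigma^2 (1 + theta_1 psi_1) = 3 * (1 + (-0.171)(-0.637)) = 3 * 1.108927 = 3.326781
  c_1 = sigma^2 theta_1 = 3 * (-0.171) = -0.513
  c_2 = 0
Equations for k = 0 and k = 1 (AR order 1):
  gamma(0) = phi_1 gamma(1) + c_0
  gamma(1) = phi_1 gamma(0) + c_1
Substituting the second into the first: gamma(0) (1 - phi_1^2) = c_0 + phi_1 c_1, so
  gamma(0) = (c_0 + phi_1 c_1) / (1 - phi_1^2) = (3.326781 + (-0.466)(-0.513)) / (1 - (-0.466)^2) = 3.565839 / 0.782844 = 4.55498.
  gamma(1) = phi_1 gamma(0) + c_1 = (-0.466)(4.55498) + (-0.513) = -2.635621.
Therefore gamma(1) = -2.6356 (to 4 decimal places).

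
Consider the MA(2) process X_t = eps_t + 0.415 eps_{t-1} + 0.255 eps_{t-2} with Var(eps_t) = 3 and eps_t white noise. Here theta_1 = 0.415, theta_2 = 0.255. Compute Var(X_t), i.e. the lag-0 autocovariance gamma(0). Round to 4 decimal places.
\gamma(0) = 3.7118

For an MA(q) process X_t = eps_t + sum_i theta_i eps_{t-i} with
Var(eps_t) = sigma^2, the variance is
  gamma(0) = sigma^2 * (1 + sum_i theta_i^2).
  sum_i theta_i^2 = (0.415)^2 + (0.255)^2 = 0.172225 + 0.065025 = 0.23725.
  gamma(0) = 3 * (1 + 0.23725) = 3 * 1.23725 = 3.71175, which rounds to 3.7118.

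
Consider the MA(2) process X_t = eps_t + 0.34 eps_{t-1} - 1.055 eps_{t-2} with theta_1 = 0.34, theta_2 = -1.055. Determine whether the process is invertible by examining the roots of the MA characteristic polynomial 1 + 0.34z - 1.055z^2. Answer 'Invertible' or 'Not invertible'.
\text{Not invertible}

The MA(q) characteristic polynomial is P(z) = 1 + 0.34z - 1.055z^2.
Invertibility requires all roots to lie outside the unit circle, i.e. |z| > 1 for every root.
Set 1 + (0.34) z + (-1.055) z^2 = 0, i.e. a z^2 + b z + c = 0 with a = -1.055, b = 0.34, c = 1.
Discriminant D = b^2 - 4ac = (0.34)^2 - 4*(-1.055)*1 = 0.1156 - (-4.22) = 4.3356.
D >= 0, so the roots are real: z = (-b +/- sqrt(D)) / (2a) = (-0.34 +/- 2.08221) / (-2.11).
  z_1 = (-0.34 + 2.08221) / (-2.11) = -0.8257,   |z_1| = 0.8257.
  z_2 = (-0.34 - 2.08221) / (-2.11) = 1.148,   |z_2| = 1.148.
Moduli of all roots: 0.8257, 1.1480.
All moduli strictly greater than 1? No.
Verdict: Not invertible.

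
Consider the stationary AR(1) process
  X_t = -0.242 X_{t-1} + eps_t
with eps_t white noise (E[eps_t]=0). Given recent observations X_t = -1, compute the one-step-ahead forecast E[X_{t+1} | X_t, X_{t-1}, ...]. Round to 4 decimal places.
E[X_{t+1} \mid \mathcal F_t] = 0.2420

For an AR(p) model X_t = c + sum_i phi_i X_{t-i} + eps_t, the
one-step-ahead conditional mean is
  E[X_{t+1} | X_t, ...] = c + sum_i phi_i X_{t+1-i}.
Substitute known values:
  E[X_{t+1} | ...] = (-0.242) * (-1)
                   = 0.2420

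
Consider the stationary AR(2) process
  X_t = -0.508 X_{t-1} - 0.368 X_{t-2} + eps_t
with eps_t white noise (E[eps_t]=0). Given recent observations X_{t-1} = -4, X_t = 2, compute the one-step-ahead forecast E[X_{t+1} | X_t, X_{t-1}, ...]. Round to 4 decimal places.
E[X_{t+1} \mid \mathcal F_t] = 0.4560

For an AR(p) model X_t = c + sum_i phi_i X_{t-i} + eps_t, the
one-step-ahead conditional mean is
  E[X_{t+1} | X_t, ...] = c + sum_i phi_i X_{t+1-i}.
Substitute known values:
  E[X_{t+1} | ...] = (-0.508) * (2) + (-0.368) * (-4)
                   = 0.4560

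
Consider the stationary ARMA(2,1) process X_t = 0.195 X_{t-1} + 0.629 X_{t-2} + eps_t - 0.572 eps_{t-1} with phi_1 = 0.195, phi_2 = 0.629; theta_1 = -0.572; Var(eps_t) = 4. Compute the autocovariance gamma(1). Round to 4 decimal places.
\gamma(1) = -2.6780

Multiply the model equation by X_{t-k} and take expectations. With theta_0 = psi_0 = 1 and psi_j the MA(infinity) weights, this gives
  gamma(k) - sum_i phi_i gamma(k-i) = c_k,
  c_k = sigma^2 * sum_{j=k..q} theta_j psi_{j-k}   (c_k = 0 for k > q),
using gamma(-m) = gamma(m).
psi-weights needed (psi_j = theta_j + sum_i phi_i psi_{j-i}):
  psi_1 = theta_1 + phi_1 = -0.572 + (0.195) = -0.377
Right-hand sides:
  c_0 = sigma^2 (1 + theta_1 psi_1) = 4 * (1 + (-0.572)(-0.377)) = 4 * 1.215644 = 4.862576
  c_1 = sigma^2 theta_1 = 4 * (-0.572) = -2.288
  c_2 = 0
Equations for k = 0, 1, 2 (AR order 2, c_2 = 0):
  (E0) gamma(0) = phi_1 gamma(1) + phi_2 gamma(2) + c_0
  (E1) gamma(1) = phi_1 gamma(0) + phi_2 gamma(1) + c_1
  (E2) gamma(2) = phi_1 gamma(1) + phi_2 gamma(0)
From (E1): gamma(1) = A gamma(0) + B with
  A = phi_1 / (1 - phi_2) = 0.195 / 0.371 = 0.525606,   B = c_1 / (1 - phi_2) = -2.288 / 0.371 = -6.167116.
Insert (E2) into (E0): gamma(0) (1 - phi_2^2) = phi_1 (1 + phi_2) gamma(1) + c_0.
  phi_1 (1 + phi_2) = (0.195)(1.629) = 0.317655,   1 - phi_2^2 = 0.604359.
Replace gamma(1) by A gamma(0) + B and collect gamma(0):
  gamma(0) [0.604359 - (0.317655)(0.525606)] = (0.317655)(-6.167116) + 4.862576
  gamma(0) * 0.437397 = 2.903561
  gamma(0) = 2.903561 / 0.437397 = 6.638266.
  gamma(1) = A gamma(0) + B = (0.525606)(6.638266) + (-6.167116) = -2.678.
Therefore gamma(1) = -2.6780 (to 4 decimal places).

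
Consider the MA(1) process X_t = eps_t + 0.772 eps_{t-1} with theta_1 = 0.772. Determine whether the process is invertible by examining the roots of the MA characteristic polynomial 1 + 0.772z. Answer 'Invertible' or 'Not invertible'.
\text{Invertible}

The MA(q) characteristic polynomial is P(z) = 1 + 0.772z.
Invertibility requires all roots to lie outside the unit circle, i.e. |z| > 1 for every root.
This is linear in z: 1 + (0.772) z = 0  =>  z = -1/(0.772) = -1.295337,  |z| = 1.295337.
Moduli of all roots: 1.2953.
All moduli strictly greater than 1? Yes.
Verdict: Invertible.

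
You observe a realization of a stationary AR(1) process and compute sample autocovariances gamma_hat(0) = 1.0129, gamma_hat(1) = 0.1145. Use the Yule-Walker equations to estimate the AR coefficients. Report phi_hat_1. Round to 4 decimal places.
\hat\phi_{1} = 0.1130

The Yule-Walker equations for an AR(p) process read, in matrix form,
  Gamma_p phi = r_p,   with   (Gamma_p)_{ij} = gamma(|i - j|),
                       (r_p)_i = gamma(i),   i,j = 1..p.
Substitute the sample gammas (Toeplitz matrix and right-hand side of size 1):
  Gamma_p = [[1.0129]]
  r_p     = [0.1145]
With p = 1 this is the single equation gamma(0) phi_1 = gamma(1):
  phi_hat_1 = gamma(1) / gamma(0) = 0.1145 / 1.0129 = 0.1130.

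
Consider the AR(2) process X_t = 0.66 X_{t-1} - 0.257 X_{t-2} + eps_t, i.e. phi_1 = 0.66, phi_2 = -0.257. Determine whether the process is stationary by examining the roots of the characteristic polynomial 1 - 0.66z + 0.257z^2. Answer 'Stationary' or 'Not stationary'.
\text{Stationary}

The AR(p) characteristic polynomial is P(z) = 1 - 0.66z + 0.257z^2.
Stationarity requires all roots to lie outside the unit circle, i.e. |z| > 1 for every root.
Set 1 + (-0.66) z + (0.257) z^2 = 0, i.e. a z^2 + b z + c = 0 with a = 0.257, b = -0.66, c = 1.
Discriminant D = b^2 - 4ac = (-0.66)^2 - 4*(0.257)*1 = 0.4356 - (1.028) = -0.5924.
D < 0, so the roots are the complex-conjugate pair z = (-b +/- i sqrt(-D)) / (2a) = 1.284 +/- 1.4974i.
For a conjugate pair |z|^2 = z * conj(z) = (product of roots) = c/a = 1/(0.257) = 3.891051, so |z| = sqrt(3.891051) = 1.9726 for both roots.
Moduli of all roots: 1.9726, 1.9726.
All moduli strictly greater than 1? Yes.
Verdict: Stationary.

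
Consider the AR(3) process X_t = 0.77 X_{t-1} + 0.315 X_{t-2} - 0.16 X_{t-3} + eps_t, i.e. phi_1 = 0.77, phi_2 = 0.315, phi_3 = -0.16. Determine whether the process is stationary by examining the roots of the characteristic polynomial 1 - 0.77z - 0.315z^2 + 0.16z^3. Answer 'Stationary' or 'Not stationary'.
\text{Stationary}

The AR(p) characteristic polynomial is P(z) = 1 - 0.77z - 0.315z^2 + 0.16z^3.
Stationarity requires all roots to lie outside the unit circle, i.e. |z| > 1 for every root.
Degree 3: look for a simple real root z0 first, then factor out (1 - z/z0) and solve the remaining quadratic.
Testing z0 = -2: P(-2) = 1 + (-0.77)(-2) + (-0.315)(-2)^2 + (0.16)(-2)^3
  = 1 + (1.54) + (-1.26) + (-1.28) = 0.  So z_0 = -2 is a root, |z_0| = 2.
Divide out the factor (1 + 0.5 z) = (1 - z/z0) (since 1/z0 = -0.5):
  P(z) = (1 + 0.5 z)(1 + (-1.27) z + (0.32) z^2)
  [check: z-coef -1.27 - (-0.5) = -0.77; z^2-coef 0.32 - (-0.5)(-1.27) = -0.315; z^3-coef -(-0.5)(0.32) = 0.16.]
Remaining roots from the quadratic factor 1 + (-1.27) z + (0.32) z^2:
  Set 1 + (-1.27) z + (0.32) z^2 = 0, i.e. a z^2 + b z + c = 0 with a = 0.32, b = -1.27, c = 1.
  Discriminant D = b^2 - 4ac = (-1.27)^2 - 4*(0.32)*1 = 1.6129 - (1.28) = 0.3329.
  D >= 0, so the roots are real: z = (-b +/- sqrt(D)) / (2a) = (1.27 +/- 0.576975) / (0.64).
    z_1 = (1.27 + 0.576975) / (0.64) = 2.8859,   |z_1| = 2.8859.
    z_2 = (1.27 - 0.576975) / (0.64) = 1.0829,   |z_2| = 1.0829.
Moduli of all roots: 2.0000, 2.8859, 1.0829.
All moduli strictly greater than 1? Yes.
Verdict: Stationary.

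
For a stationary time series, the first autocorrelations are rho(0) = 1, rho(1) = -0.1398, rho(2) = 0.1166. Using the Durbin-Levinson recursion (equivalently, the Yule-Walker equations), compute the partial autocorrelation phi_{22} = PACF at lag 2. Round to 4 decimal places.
\phi_{22} = 0.0990

The PACF at lag k is phi_{kk}, the last component of the solution
to the Yule-Walker system G_k phi = r_k where
  (G_k)_{ij} = rho(|i - j|), (r_k)_i = rho(i), i,j = 1..k.
Equivalently, Durbin-Levinson gives phi_{kk} iteratively:
  phi_{11} = rho(1)
  phi_{kk} = [rho(k) - sum_{j=1..k-1} phi_{k-1,j} rho(k-j)]
            / [1 - sum_{j=1..k-1} phi_{k-1,j} rho(j)],
  phi_{k,j} = phi_{k-1,j} - phi_{kk} phi_{k-1,k-j},  j = 1..k-1.
Step k = 1:
  phi_11 = rho(1) = -0.1398.
Step k = 2:
  phi_22 = [rho(2) - phi_11 rho(1)] / [1 - phi_11 rho(1)] = [0.1166 - (-0.1398)(-0.1398)] / [1 - (-0.1398)(-0.1398)]
         = 0.09705596 / 0.98045596 = 0.099.
Therefore phi_{22} = 0.0990.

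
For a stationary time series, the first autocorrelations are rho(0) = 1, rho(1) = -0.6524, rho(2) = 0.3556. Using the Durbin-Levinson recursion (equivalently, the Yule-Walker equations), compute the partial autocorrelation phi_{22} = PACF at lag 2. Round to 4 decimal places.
\phi_{22} = -0.1219

The PACF at lag k is phi_{kk}, the last component of the solution
to the Yule-Walker system G_k phi = r_k where
  (G_k)_{ij} = rho(|i - j|), (r_k)_i = rho(i), i,j = 1..k.
Equivalently, Durbin-Levinson gives phi_{kk} iteratively:
  phi_{11} = rho(1)
  phi_{kk} = [rho(k) - sum_{j=1..k-1} phi_{k-1,j} rho(k-j)]
            / [1 - sum_{j=1..k-1} phi_{k-1,j} rho(j)],
  phi_{k,j} = phi_{k-1,j} - phi_{kk} phi_{k-1,k-j},  j = 1..k-1.
Step k = 1:
  phi_11 = rho(1) = -0.6524.
Step k = 2:
  phi_22 = [rho(2) - phi_11 rho(1)] / [1 - phi_11 rho(1)] = [0.3556 - (-0.6524)(-0.6524)] / [1 - (-0.6524)(-0.6524)]
         = -0.07002576 / 0.57437424 = -0.1219.
Therefore phi_{22} = -0.1219.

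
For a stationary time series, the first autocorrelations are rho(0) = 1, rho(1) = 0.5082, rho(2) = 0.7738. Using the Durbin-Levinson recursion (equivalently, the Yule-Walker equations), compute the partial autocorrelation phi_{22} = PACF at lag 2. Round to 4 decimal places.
\phi_{22} = 0.6950

The PACF at lag k is phi_{kk}, the last component of the solution
to the Yule-Walker system G_k phi = r_k where
  (G_k)_{ij} = rho(|i - j|), (r_k)_i = rho(i), i,j = 1..k.
Equivalently, Durbin-Levinson gives phi_{kk} iteratively:
  phi_{11} = rho(1)
  phi_{kk} = [rho(k) - sum_{j=1..k-1} phi_{k-1,j} rho(k-j)]
            / [1 - sum_{j=1..k-1} phi_{k-1,j} rho(j)],
  phi_{k,j} = phi_{k-1,j} - phi_{kk} phi_{k-1,k-j},  j = 1..k-1.
Step k = 1:
  phi_11 = rho(1) = 0.5082.
Step k = 2:
  phi_22 = [rho(2) - phi_11 rho(1)] / [1 - phi_11 rho(1)] = [0.7738 - (0.5082)(0.5082)] / [1 - (0.5082)(0.5082)]
         = 0.51553276 / 0.74173276 = 0.695.
Therefore phi_{22} = 0.6950.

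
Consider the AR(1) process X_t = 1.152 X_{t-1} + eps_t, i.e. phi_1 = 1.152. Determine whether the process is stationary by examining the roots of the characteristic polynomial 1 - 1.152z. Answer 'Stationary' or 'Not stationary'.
\text{Not stationary}

The AR(p) characteristic polynomial is P(z) = 1 - 1.152z.
Stationarity requires all roots to lie outside the unit circle, i.e. |z| > 1 for every root.
This is linear in z: 1 + (-1.152) z = 0  =>  z = -1/(-1.152) = 0.868056,  |z| = 0.868056.
Moduli of all roots: 0.8681.
All moduli strictly greater than 1? No.
Verdict: Not stationary.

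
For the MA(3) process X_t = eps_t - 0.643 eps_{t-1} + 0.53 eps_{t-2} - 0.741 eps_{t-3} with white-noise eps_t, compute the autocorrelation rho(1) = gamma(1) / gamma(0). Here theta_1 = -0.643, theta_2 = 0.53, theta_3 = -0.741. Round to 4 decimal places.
\rho(1) = -0.6136

For an MA(q) process with theta_0 = 1, the autocovariance is
  gamma(k) = sigma^2 * sum_{i=0..q-k} theta_i * theta_{i+k},
and rho(k) = gamma(k) / gamma(0). Sigma^2 cancels.
  numerator   = (1)*(-0.643) + (-0.643)*(0.53) + (0.53)*(-0.741) = -1.37652.
  denominator = (1)^2 + (-0.643)^2 + (0.53)^2 + (-0.741)^2 = 2.24343.
  rho(1) = -1.37652 / 2.24343 = -0.6136.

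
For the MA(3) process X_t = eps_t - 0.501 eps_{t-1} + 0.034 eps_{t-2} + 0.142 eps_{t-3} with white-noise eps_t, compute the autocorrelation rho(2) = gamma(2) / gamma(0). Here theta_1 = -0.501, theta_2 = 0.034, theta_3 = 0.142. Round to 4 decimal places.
\rho(2) = -0.0292

For an MA(q) process with theta_0 = 1, the autocovariance is
  gamma(k) = sigma^2 * sum_{i=0..q-k} theta_i * theta_{i+k},
and rho(k) = gamma(k) / gamma(0). Sigma^2 cancels.
  numerator   = (1)*(0.034) + (-0.501)*(0.142) = -0.037142.
  denominator = (1)^2 + (-0.501)^2 + (0.034)^2 + (0.142)^2 = 1.272321.
  rho(2) = -0.037142 / 1.272321 = -0.0292.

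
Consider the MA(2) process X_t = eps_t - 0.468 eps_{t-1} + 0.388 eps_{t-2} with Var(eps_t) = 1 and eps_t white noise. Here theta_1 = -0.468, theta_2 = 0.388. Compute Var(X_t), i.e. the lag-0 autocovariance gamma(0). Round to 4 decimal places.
\gamma(0) = 1.3696

For an MA(q) process X_t = eps_t + sum_i theta_i eps_{t-i} with
Var(eps_t) = sigma^2, the variance is
  gamma(0) = sigma^2 * (1 + sum_i theta_i^2).
  sum_i theta_i^2 = (-0.468)^2 + (0.388)^2 = 0.219024 + 0.150544 = 0.369568.
  gamma(0) = 1 * (1 + 0.369568) = 1 * 1.369568 = 1.369568, which rounds to 1.3696.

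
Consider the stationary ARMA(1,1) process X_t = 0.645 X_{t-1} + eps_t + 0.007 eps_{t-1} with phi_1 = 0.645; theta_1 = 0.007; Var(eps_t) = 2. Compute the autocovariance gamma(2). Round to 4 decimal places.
\gamma(2) = 1.4468

Multiply the model equation by X_{t-k} and take expectations. With theta_0 = psi_0 = 1 and psi_j the MA(infinity) weights, this gives
  gamma(k) - sum_i phi_i gamma(k-i) = c_k,
  c_k = sigma^2 * sum_{j=k..q} theta_j psi_{j-k}   (c_k = 0 for k > q),
using gamma(-m) = gamma(m).
psi-weights needed (psi_j = theta_j + sum_i phi_i psi_{j-i}):
  psi_1 = theta_1 + phi_1 = 0.007 + (0.645) = 0.652
Right-hand sides:
  c_0 = sigma^2 (1 + theta_1 psi_1) = 2 * (1 + (0.007)(0.652)) = 2 * 1.004564 = 2.009128
  c_1 = sigma^2 theta_1 = 2 * (0.007) = 0.014
  c_2 = 0
Equations for k = 0 and k = 1 (AR order 1):
  gamma(0) = phi_1 gamma(1) + c_0
  gamma(1) = phi_1 gamma(0) + c_1
Substituting the second into the first: gamma(0) (1 - phi_1^2) = c_0 + phi_1 c_1, so
  gamma(0) = (c_0 + phi_1 c_1) / (1 - phi_1^2) = (2.009128 + (0.645)(0.014)) / (1 - (0.645)^2) = 2.018158 / 0.583975 = 3.455898.
  gamma(1) = phi_1 gamma(0) + c_1 = (0.645)(3.455898) + (0.014) = 2.243054.
For k = 2 (> q): gamma(2) = phi_1 gamma(1) = (0.645)(2.243054) = 1.44677.
Therefore gamma(2) = 1.4468 (to 4 decimal places).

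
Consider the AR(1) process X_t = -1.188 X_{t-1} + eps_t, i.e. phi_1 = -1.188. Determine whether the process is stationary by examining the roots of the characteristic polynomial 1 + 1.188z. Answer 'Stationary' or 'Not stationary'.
\text{Not stationary}

The AR(p) characteristic polynomial is P(z) = 1 + 1.188z.
Stationarity requires all roots to lie outside the unit circle, i.e. |z| > 1 for every root.
This is linear in z: 1 + (1.188) z = 0  =>  z = -1/(1.188) = -0.841751,  |z| = 0.841751.
Moduli of all roots: 0.8418.
All moduli strictly greater than 1? No.
Verdict: Not stationary.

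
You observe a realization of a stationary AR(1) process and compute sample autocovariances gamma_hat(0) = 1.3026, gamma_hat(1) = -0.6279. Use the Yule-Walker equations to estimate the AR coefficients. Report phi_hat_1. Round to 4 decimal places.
\hat\phi_{1} = -0.4820

The Yule-Walker equations for an AR(p) process read, in matrix form,
  Gamma_p phi = r_p,   with   (Gamma_p)_{ij} = gamma(|i - j|),
                       (r_p)_i = gamma(i),   i,j = 1..p.
Substitute the sample gammas (Toeplitz matrix and right-hand side of size 1):
  Gamma_p = [[1.3026]]
  r_p     = [-0.6279]
With p = 1 this is the single equation gamma(0) phi_1 = gamma(1):
  phi_hat_1 = gamma(1) / gamma(0) = -0.6279 / 1.3026 = -0.4820.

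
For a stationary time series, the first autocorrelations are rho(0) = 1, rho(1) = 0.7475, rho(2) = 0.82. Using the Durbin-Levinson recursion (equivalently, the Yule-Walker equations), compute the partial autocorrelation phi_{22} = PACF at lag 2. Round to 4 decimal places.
\phi_{22} = 0.5921

The PACF at lag k is phi_{kk}, the last component of the solution
to the Yule-Walker system G_k phi = r_k where
  (G_k)_{ij} = rho(|i - j|), (r_k)_i = rho(i), i,j = 1..k.
Equivalently, Durbin-Levinson gives phi_{kk} iteratively:
  phi_{11} = rho(1)
  phi_{kk} = [rho(k) - sum_{j=1..k-1} phi_{k-1,j} rho(k-j)]
            / [1 - sum_{j=1..k-1} phi_{k-1,j} rho(j)],
  phi_{k,j} = phi_{k-1,j} - phi_{kk} phi_{k-1,k-j},  j = 1..k-1.
Step k = 1:
  phi_11 = rho(1) = 0.7475.
Step k = 2:
  phi_22 = [rho(2) - phi_11 rho(1)] / [1 - phi_11 rho(1)] = [0.82 - (0.7475)(0.7475)] / [1 - (0.7475)(0.7475)]
         = 0.26124375 / 0.44124375 = 0.5921.
Therefore phi_{22} = 0.5921.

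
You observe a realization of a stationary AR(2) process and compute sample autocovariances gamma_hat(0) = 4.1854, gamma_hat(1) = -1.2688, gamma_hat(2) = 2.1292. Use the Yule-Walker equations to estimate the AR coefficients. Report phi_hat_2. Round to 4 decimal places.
\hat\phi_{2} = 0.4590

The Yule-Walker equations for an AR(p) process read, in matrix form,
  Gamma_p phi = r_p,   with   (Gamma_p)_{ij} = gamma(|i - j|),
                       (r_p)_i = gamma(i),   i,j = 1..p.
Substitute the sample gammas (Toeplitz matrix and right-hand side of size 2):
  Gamma_p = [[4.1854, -1.2688], [-1.2688, 4.1854]]
  r_p     = [-1.2688, 2.1292]
Written out:
  4.1854 phi_1 - 1.2688 phi_2 = -1.2688
  -1.2688 phi_1 + 4.1854 phi_2 = 2.1292
Solve by Cramer's rule:
  det = gamma(0)^2 - gamma(1)^2 = (4.1854)^2 - (-1.2688)^2 = 17.51757316 - 1.60985344 = 15.90771972
  phi_hat_1 = [gamma(1) gamma(0) - gamma(1) gamma(2)] / det = [(-1.2688)(4.1854) - (-1.2688)(2.1292)] / 15.90771972 = -2.60890656 / 15.90771972 = -0.164
  phi_hat_2 = [gamma(0) gamma(2) - gamma(1)^2] / det = [(4.1854)(2.1292) - (-1.2688)^2] / 15.90771972 = 7.30170024 / 15.90771972 = 0.459
So phi_hat = [-0.1640, 0.4590].
Therefore phi_hat_2 = 0.4590.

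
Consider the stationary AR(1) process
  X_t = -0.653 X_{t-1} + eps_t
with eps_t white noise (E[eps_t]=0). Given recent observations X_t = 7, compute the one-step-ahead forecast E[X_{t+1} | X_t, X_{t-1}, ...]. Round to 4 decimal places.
E[X_{t+1} \mid \mathcal F_t] = -4.5710

For an AR(p) model X_t = c + sum_i phi_i X_{t-i} + eps_t, the
one-step-ahead conditional mean is
  E[X_{t+1} | X_t, ...] = c + sum_i phi_i X_{t+1-i}.
Substitute known values:
  E[X_{t+1} | ...] = (-0.653) * (7)
                   = -4.5710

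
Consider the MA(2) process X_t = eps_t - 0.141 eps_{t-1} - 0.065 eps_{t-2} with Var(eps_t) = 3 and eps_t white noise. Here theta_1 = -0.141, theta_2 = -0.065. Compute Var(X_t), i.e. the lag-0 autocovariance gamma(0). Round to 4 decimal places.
\gamma(0) = 3.0723

For an MA(q) process X_t = eps_t + sum_i theta_i eps_{t-i} with
Var(eps_t) = sigma^2, the variance is
  gamma(0) = sigma^2 * (1 + sum_i theta_i^2).
  sum_i theta_i^2 = (-0.141)^2 + (-0.065)^2 = 0.019881 + 0.004225 = 0.024106.
  gamma(0) = 3 * (1 + 0.024106) = 3 * 1.024106 = 3.072318, which rounds to 3.0723.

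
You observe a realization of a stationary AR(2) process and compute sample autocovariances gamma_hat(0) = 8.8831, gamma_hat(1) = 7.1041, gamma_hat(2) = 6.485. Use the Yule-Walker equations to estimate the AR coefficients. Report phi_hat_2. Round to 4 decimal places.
\hat\phi_{2} = 0.2510

The Yule-Walker equations for an AR(p) process read, in matrix form,
  Gamma_p phi = r_p,   with   (Gamma_p)_{ij} = gamma(|i - j|),
                       (r_p)_i = gamma(i),   i,j = 1..p.
Substitute the sample gammas (Toeplitz matrix and right-hand side of size 2):
  Gamma_p = [[8.8831, 7.1041], [7.1041, 8.8831]]
  r_p     = [7.1041, 6.485]
Written out:
  8.8831 phi_1 + 7.1041 phi_2 = 7.1041
  7.1041 phi_1 + 8.8831 phi_2 = 6.485
Solve by Cramer's rule:
  det = gamma(0)^2 - gamma(1)^2 = (8.8831)^2 - (7.1041)^2 = 78.90946561 - 50.46823681 = 28.4412288
  phi_hat_1 = [gamma(1) gamma(0) - gamma(1) gamma(2)] / det = [(7.1041)(8.8831) - (7.1041)(6.485)] / 28.4412288 = 17.03634221 / 28.4412288 = 0.599
  phi_hat_2 = [gamma(0) gamma(2) - gamma(1)^2] / det = [(8.8831)(6.485) - (7.1041)^2] / 28.4412288 = 7.13866669 / 28.4412288 = 0.251
So phi_hat = [0.5990, 0.2510].
Therefore phi_hat_2 = 0.2510.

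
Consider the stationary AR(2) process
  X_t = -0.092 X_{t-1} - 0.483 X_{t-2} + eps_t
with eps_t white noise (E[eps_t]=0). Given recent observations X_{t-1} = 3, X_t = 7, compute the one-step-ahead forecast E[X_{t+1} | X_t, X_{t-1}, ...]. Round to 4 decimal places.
E[X_{t+1} \mid \mathcal F_t] = -2.0930

For an AR(p) model X_t = c + sum_i phi_i X_{t-i} + eps_t, the
one-step-ahead conditional mean is
  E[X_{t+1} | X_t, ...] = c + sum_i phi_i X_{t+1-i}.
Substitute known values:
  E[X_{t+1} | ...] = (-0.092) * (7) + (-0.483) * (3)
                   = -2.0930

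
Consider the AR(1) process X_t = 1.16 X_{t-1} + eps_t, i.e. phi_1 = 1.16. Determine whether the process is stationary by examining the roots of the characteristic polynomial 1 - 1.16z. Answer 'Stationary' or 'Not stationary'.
\text{Not stationary}

The AR(p) characteristic polynomial is P(z) = 1 - 1.16z.
Stationarity requires all roots to lie outside the unit circle, i.e. |z| > 1 for every root.
This is linear in z: 1 + (-1.16) z = 0  =>  z = -1/(-1.16) = 0.862069,  |z| = 0.862069.
Moduli of all roots: 0.8621.
All moduli strictly greater than 1? No.
Verdict: Not stationary.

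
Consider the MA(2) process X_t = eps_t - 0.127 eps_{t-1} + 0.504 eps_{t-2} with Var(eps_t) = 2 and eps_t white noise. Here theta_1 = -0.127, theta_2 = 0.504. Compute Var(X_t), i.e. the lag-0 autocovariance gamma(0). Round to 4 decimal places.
\gamma(0) = 2.5403

For an MA(q) process X_t = eps_t + sum_i theta_i eps_{t-i} with
Var(eps_t) = sigma^2, the variance is
  gamma(0) = sigma^2 * (1 + sum_i theta_i^2).
  sum_i theta_i^2 = (-0.127)^2 + (0.504)^2 = 0.016129 + 0.254016 = 0.270145.
  gamma(0) = 2 * (1 + 0.270145) = 2 * 1.270145 = 2.54029, which rounds to 2.5403.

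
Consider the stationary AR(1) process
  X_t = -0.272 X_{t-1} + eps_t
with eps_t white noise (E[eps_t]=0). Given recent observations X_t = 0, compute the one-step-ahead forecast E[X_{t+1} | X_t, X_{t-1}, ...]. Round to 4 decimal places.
E[X_{t+1} \mid \mathcal F_t] = 0.0000

For an AR(p) model X_t = c + sum_i phi_i X_{t-i} + eps_t, the
one-step-ahead conditional mean is
  E[X_{t+1} | X_t, ...] = c + sum_i phi_i X_{t+1-i}.
Substitute known values:
  E[X_{t+1} | ...] = (-0.272) * (0)
                   = 0.0000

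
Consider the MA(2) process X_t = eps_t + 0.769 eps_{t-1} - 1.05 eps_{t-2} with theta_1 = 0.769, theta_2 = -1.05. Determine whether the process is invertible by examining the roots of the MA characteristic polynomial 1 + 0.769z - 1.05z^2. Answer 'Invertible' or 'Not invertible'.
\text{Not invertible}

The MA(q) characteristic polynomial is P(z) = 1 + 0.769z - 1.05z^2.
Invertibility requires all roots to lie outside the unit circle, i.e. |z| > 1 for every root.
Set 1 + (0.769) z + (-1.05) z^2 = 0, i.e. a z^2 + b z + c = 0 with a = -1.05, b = 0.769, c = 1.
Discriminant D = b^2 - 4ac = (0.769)^2 - 4*(-1.05)*1 = 0.591361 - (-4.2) = 4.791361.
D >= 0, so the roots are real: z = (-b +/- sqrt(D)) / (2a) = (-0.769 +/- 2.188918) / (-2.1).
  z_1 = (-0.769 + 2.188918) / (-2.1) = -0.6762,   |z_1| = 0.6762.
  z_2 = (-0.769 - 2.188918) / (-2.1) = 1.4085,   |z_2| = 1.4085.
Moduli of all roots: 0.6762, 1.4085.
All moduli strictly greater than 1? No.
Verdict: Not invertible.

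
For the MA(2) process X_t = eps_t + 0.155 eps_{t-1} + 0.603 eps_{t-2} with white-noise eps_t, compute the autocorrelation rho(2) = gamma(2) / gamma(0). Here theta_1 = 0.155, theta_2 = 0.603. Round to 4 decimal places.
\rho(2) = 0.4346

For an MA(q) process with theta_0 = 1, the autocovariance is
  gamma(k) = sigma^2 * sum_{i=0..q-k} theta_i * theta_{i+k},
and rho(k) = gamma(k) / gamma(0). Sigma^2 cancels.
  numerator   = (1)*(0.603) = 0.603.
  denominator = (1)^2 + (0.155)^2 + (0.603)^2 = 1.387634.
  rho(2) = 0.603 / 1.387634 = 0.4346.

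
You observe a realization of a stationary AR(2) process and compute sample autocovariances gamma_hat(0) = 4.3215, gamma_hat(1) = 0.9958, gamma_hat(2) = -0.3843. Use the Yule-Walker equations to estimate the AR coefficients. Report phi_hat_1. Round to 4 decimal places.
\hat\phi_{1} = 0.2650

The Yule-Walker equations for an AR(p) process read, in matrix form,
  Gamma_p phi = r_p,   with   (Gamma_p)_{ij} = gamma(|i - j|),
                       (r_p)_i = gamma(i),   i,j = 1..p.
Substitute the sample gammas (Toeplitz matrix and right-hand side of size 2):
  Gamma_p = [[4.3215, 0.9958], [0.9958, 4.3215]]
  r_p     = [0.9958, -0.3843]
Written out:
  4.3215 phi_1 + 0.9958 phi_2 = 0.9958
  0.9958 phi_1 + 4.3215 phi_2 = -0.3843
Solve by Cramer's rule:
  det = gamma(0)^2 - gamma(1)^2 = (4.3215)^2 - (0.9958)^2 = 18.67536225 - 0.99161764 = 17.68374461
  phi_hat_1 = [gamma(1) gamma(0) - gamma(1) gamma(2)] / det = [(0.9958)(4.3215) - (0.9958)(-0.3843)] / 17.68374461 = 4.68603564 / 17.68374461 = 0.265
  phi_hat_2 = [gamma(0) gamma(2) - gamma(1)^2] / det = [(4.3215)(-0.3843) - (0.9958)^2] / 17.68374461 = -2.65237009 / 17.68374461 = -0.15
So phi_hat = [0.2650, -0.1500].
Therefore phi_hat_1 = 0.2650.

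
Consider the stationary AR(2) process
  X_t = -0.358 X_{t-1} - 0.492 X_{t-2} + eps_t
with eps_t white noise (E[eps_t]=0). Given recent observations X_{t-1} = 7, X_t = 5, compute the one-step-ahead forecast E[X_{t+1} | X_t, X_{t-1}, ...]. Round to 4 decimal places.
E[X_{t+1} \mid \mathcal F_t] = -5.2340

For an AR(p) model X_t = c + sum_i phi_i X_{t-i} + eps_t, the
one-step-ahead conditional mean is
  E[X_{t+1} | X_t, ...] = c + sum_i phi_i X_{t+1-i}.
Substitute known values:
  E[X_{t+1} | ...] = (-0.358) * (5) + (-0.492) * (7)
                   = -5.2340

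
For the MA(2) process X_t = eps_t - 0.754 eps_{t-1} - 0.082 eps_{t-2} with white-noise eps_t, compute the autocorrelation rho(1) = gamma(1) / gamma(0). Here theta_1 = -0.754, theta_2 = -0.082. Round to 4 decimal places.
\rho(1) = -0.4394

For an MA(q) process with theta_0 = 1, the autocovariance is
  gamma(k) = sigma^2 * sum_{i=0..q-k} theta_i * theta_{i+k},
and rho(k) = gamma(k) / gamma(0). Sigma^2 cancels.
  numerator   = (1)*(-0.754) + (-0.754)*(-0.082) = -0.692172.
  denominator = (1)^2 + (-0.754)^2 + (-0.082)^2 = 1.57524.
  rho(1) = -0.692172 / 1.57524 = -0.4394.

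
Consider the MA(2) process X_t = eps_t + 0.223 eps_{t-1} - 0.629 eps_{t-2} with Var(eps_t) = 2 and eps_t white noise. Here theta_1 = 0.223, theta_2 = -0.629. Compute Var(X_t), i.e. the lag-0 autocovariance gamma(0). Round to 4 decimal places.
\gamma(0) = 2.8907

For an MA(q) process X_t = eps_t + sum_i theta_i eps_{t-i} with
Var(eps_t) = sigma^2, the variance is
  gamma(0) = sigma^2 * (1 + sum_i theta_i^2).
  sum_i theta_i^2 = (0.223)^2 + (-0.629)^2 = 0.049729 + 0.395641 = 0.44537.
  gamma(0) = 2 * (1 + 0.44537) = 2 * 1.44537 = 2.89074, which rounds to 2.8907.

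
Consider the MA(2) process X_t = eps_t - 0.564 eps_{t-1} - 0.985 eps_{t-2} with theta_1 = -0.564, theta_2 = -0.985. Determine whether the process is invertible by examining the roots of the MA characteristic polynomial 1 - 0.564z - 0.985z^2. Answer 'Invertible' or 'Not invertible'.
\text{Not invertible}

The MA(q) characteristic polynomial is P(z) = 1 - 0.564z - 0.985z^2.
Invertibility requires all roots to lie outside the unit circle, i.e. |z| > 1 for every root.
Set 1 + (-0.564) z + (-0.985) z^2 = 0, i.e. a z^2 + b z + c = 0 with a = -0.985, b = -0.564, c = 1.
Discriminant D = b^2 - 4ac = (-0.564)^2 - 4*(-0.985)*1 = 0.318096 - (-3.94) = 4.258096.
D >= 0, so the roots are real: z = (-b +/- sqrt(D)) / (2a) = (0.564 +/- 2.063515) / (-1.97).
  z_1 = (0.564 + 2.063515) / (-1.97) = -1.3338,   |z_1| = 1.3338.
  z_2 = (0.564 - 2.063515) / (-1.97) = 0.7612,   |z_2| = 0.7612.
Moduli of all roots: 1.3338, 0.7612.
All moduli strictly greater than 1? No.
Verdict: Not invertible.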